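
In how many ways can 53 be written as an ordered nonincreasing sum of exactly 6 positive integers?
p(53, 6 parts) = 7104

Partitions of n into exactly k parts are in bijection with partitions of n − k into at most k parts (subtract 1 from each part). So p(53, exactly 6) = p(47, parts ≤ 6). Computing via the recurrence p(m, j) = p(m, j−1) + p(m−j, j) gives 7104.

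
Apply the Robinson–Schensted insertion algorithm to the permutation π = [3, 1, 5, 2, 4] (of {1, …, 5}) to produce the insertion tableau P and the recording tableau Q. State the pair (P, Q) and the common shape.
P = [1, 2, 4] / [3, 5];  Q = [1, 3, 5] / [2, 4];  common shape = (3, 2)

Row-insert the values π_1, π_2, … into P one at a time, bumping the leftmost entry strictly greater than the inserted value down to the next row. The recording tableau Q records, in position (i, j), the step at which that cell was added to P.
  Insert 3 (step 1): P = [3];  Q = [1]
  Insert 1 (step 2): P = [1] / [3];  Q = [1] / [2]
  Insert 5 (step 3): P = [1, 5] / [3];  Q = [1, 3] / [2]
  Insert 2 (step 4): P = [1, 2] / [3, 5];  Q = [1, 3] / [2, 4]
  Insert 4 (step 5): P = [1, 2, 4] / [3, 5];  Q = [1, 3, 5] / [2, 4]
Final shape: (3, 2).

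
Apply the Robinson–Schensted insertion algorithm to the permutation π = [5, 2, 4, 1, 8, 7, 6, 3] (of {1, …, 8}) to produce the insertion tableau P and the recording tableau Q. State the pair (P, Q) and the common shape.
P = [1, 3, 6] / [2, 4] / [5, 7] / [8];  Q = [1, 3, 5] / [2, 6] / [4, 7] / [8];  common shape = (3, 2, 2, 1)

Row-insert the values π_1, π_2, … into P one at a time, bumping the leftmost entry strictly greater than the inserted value down to the next row. The recording tableau Q records, in position (i, j), the step at which that cell was added to P.
  Insert 5 (step 1): P = [5];  Q = [1]
  Insert 2 (step 2): P = [2] / [5];  Q = [1] / [2]
  Insert 4 (step 3): P = [2, 4] / [5];  Q = [1, 3] / [2]
  Insert 1 (step 4): P = [1, 4] / [2] / [5];  Q = [1, 3] / [2] / [4]
  Insert 8 (step 5): P = [1, 4, 8] / [2] / [5];  Q = [1, 3, 5] / [2] / [4]
  Insert 7 (step 6): P = [1, 4, 7] / [2, 8] / [5];  Q = [1, 3, 5] / [2, 6] / [4]
  Insert 6 (step 7): P = [1, 4, 6] / [2, 7] / [5, 8];  Q = [1, 3, 5] / [2, 6] / [4, 7]
  Insert 3 (step 8): P = [1, 3, 6] / [2, 4] / [5, 7] / [8];  Q = [1, 3, 5] / [2, 6] / [4, 7] / [8]
Final shape: (3, 2, 2, 1).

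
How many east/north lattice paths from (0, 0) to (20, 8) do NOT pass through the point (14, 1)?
Number of paths = 3082365

Total paths from (0, 0) to (20, 8): C(28, 20) = 3108105. Paths through (14, 1): (paths (0, 0) → (14, 1)) × (paths (14, 1) → (20, 8)) = C(15, 14) · C(13, 6) = 15 · 1716 = 25740. Avoidance count = 3108105 − 25740 = 3082365.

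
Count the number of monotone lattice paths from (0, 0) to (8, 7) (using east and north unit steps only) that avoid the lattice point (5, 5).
Number of paths = 3915

Total paths from (0, 0) to (8, 7): C(15, 8) = 6435. Paths through (5, 5): (paths (0, 0) → (5, 5)) × (paths (5, 5) → (8, 7)) = C(10, 5) · C(5, 3) = 252 · 10 = 2520. Avoidance count = 6435 − 2520 = 3915.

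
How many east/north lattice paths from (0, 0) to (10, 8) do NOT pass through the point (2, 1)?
Number of paths = 24453

Total paths from (0, 0) to (10, 8): C(18, 10) = 43758. Paths through (2, 1): (paths (0, 0) → (2, 1)) × (paths (2, 1) → (10, 8)) = C(3, 2) · C(15, 8) = 3 · 6435 = 19305. Avoidance count = 43758 − 19305 = 24453.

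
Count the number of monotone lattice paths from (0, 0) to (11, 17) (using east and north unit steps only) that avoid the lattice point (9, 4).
Number of paths = 21399105

Total paths from (0, 0) to (11, 17): C(28, 11) = 21474180. Paths through (9, 4): (paths (0, 0) → (9, 4)) × (paths (9, 4) → (11, 17)) = C(13, 9) · C(15, 2) = 715 · 105 = 75075. Avoidance count = 21474180 − 75075 = 21399105.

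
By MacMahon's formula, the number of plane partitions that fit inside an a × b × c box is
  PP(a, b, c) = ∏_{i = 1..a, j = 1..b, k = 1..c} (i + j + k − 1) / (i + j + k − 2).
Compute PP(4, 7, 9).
PP(4, 7, 9) = 10323075958624

Evaluate the triple product over i = 1..4, j = 1..7, k = 1..9. The factors are (2/1) · (3/2) · (4/3) · (5/4) · (6/5) · (7/6) · (8/7) · (9/8) · … (252 factors total). The numerators and denominators telescope so the product is an integer; carrying out the multiplication exactly gives PP(4, 7, 9) = 10323075958624.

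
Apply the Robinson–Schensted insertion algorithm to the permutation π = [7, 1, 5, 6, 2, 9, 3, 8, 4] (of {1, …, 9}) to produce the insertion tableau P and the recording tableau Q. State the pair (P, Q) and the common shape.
P = [1, 2, 3, 4] / [5, 6, 8] / [7, 9];  Q = [1, 3, 4, 6] / [2, 7, 8] / [5, 9];  common shape = (4, 3, 2)

Row-insert the values π_1, π_2, … into P one at a time, bumping the leftmost entry strictly greater than the inserted value down to the next row. The recording tableau Q records, in position (i, j), the step at which that cell was added to P.
  Insert 7 (step 1): P = [7];  Q = [1]
  Insert 1 (step 2): P = [1] / [7];  Q = [1] / [2]
  Insert 5 (step 3): P = [1, 5] / [7];  Q = [1, 3] / [2]
  Insert 6 (step 4): P = [1, 5, 6] / [7];  Q = [1, 3, 4] / [2]
  Insert 2 (step 5): P = [1, 2, 6] / [5] / [7];  Q = [1, 3, 4] / [2] / [5]
  Insert 9 (step 6): P = [1, 2, 6, 9] / [5] / [7];  Q = [1, 3, 4, 6] / [2] / [5]
  Insert 3 (step 7): P = [1, 2, 3, 9] / [5, 6] / [7];  Q = [1, 3, 4, 6] / [2, 7] / [5]
  Insert 8 (step 8): P = [1, 2, 3, 8] / [5, 6, 9] / [7];  Q = [1, 3, 4, 6] / [2, 7, 8] / [5]
  Insert 4 (step 9): P = [1, 2, 3, 4] / [5, 6, 8] / [7, 9];  Q = [1, 3, 4, 6] / [2, 7, 8] / [5, 9]
Final shape: (4, 3, 2).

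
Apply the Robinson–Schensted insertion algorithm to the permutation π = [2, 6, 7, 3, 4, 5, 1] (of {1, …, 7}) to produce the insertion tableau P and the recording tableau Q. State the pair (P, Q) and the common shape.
P = [1, 3, 4, 5] / [2, 7] / [6];  Q = [1, 2, 3, 6] / [4, 5] / [7];  common shape = (4, 2, 1)

Row-insert the values π_1, π_2, … into P one at a time, bumping the leftmost entry strictly greater than the inserted value down to the next row. The recording tableau Q records, in position (i, j), the step at which that cell was added to P.
  Insert 2 (step 1): P = [2];  Q = [1]
  Insert 6 (step 2): P = [2, 6];  Q = [1, 2]
  Insert 7 (step 3): P = [2, 6, 7];  Q = [1, 2, 3]
  Insert 3 (step 4): P = [2, 3, 7] / [6];  Q = [1, 2, 3] / [4]
  Insert 4 (step 5): P = [2, 3, 4] / [6, 7];  Q = [1, 2, 3] / [4, 5]
  Insert 5 (step 6): P = [2, 3, 4, 5] / [6, 7];  Q = [1, 2, 3, 6] / [4, 5]
  Insert 1 (step 7): P = [1, 3, 4, 5] / [2, 7] / [6];  Q = [1, 2, 3, 6] / [4, 5] / [7]
Final shape: (4, 2, 1).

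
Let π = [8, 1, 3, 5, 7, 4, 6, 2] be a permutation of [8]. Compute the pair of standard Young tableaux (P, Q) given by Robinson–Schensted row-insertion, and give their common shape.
P = [1, 2, 4, 6] / [3, 7] / [5] / [8];  Q = [1, 3, 4, 5] / [2, 7] / [6] / [8];  common shape = (4, 2, 1, 1)

Row-insert the values π_1, π_2, … into P one at a time, bumping the leftmost entry strictly greater than the inserted value down to the next row. The recording tableau Q records, in position (i, j), the step at which that cell was added to P.
  Insert 8 (step 1): P = [8];  Q = [1]
  Insert 1 (step 2): P = [1] / [8];  Q = [1] / [2]
  Insert 3 (step 3): P = [1, 3] / [8];  Q = [1, 3] / [2]
  Insert 5 (step 4): P = [1, 3, 5] / [8];  Q = [1, 3, 4] / [2]
  Insert 7 (step 5): P = [1, 3, 5, 7] / [8];  Q = [1, 3, 4, 5] / [2]
  Insert 4 (step 6): P = [1, 3, 4, 7] / [5] / [8];  Q = [1, 3, 4, 5] / [2] / [6]
  Insert 6 (step 7): P = [1, 3, 4, 6] / [5, 7] / [8];  Q = [1, 3, 4, 5] / [2, 7] / [6]
  Insert 2 (step 8): P = [1, 2, 4, 6] / [3, 7] / [5] / [8];  Q = [1, 3, 4, 5] / [2, 7] / [6] / [8]
Final shape: (4, 2, 1, 1).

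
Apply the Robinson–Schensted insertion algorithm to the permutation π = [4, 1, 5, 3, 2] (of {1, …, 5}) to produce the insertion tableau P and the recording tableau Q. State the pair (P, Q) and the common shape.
P = [1, 2] / [3, 5] / [4];  Q = [1, 3] / [2, 4] / [5];  common shape = (2, 2, 1)

Row-insert the values π_1, π_2, … into P one at a time, bumping the leftmost entry strictly greater than the inserted value down to the next row. The recording tableau Q records, in position (i, j), the step at which that cell was added to P.
  Insert 4 (step 1): P = [4];  Q = [1]
  Insert 1 (step 2): P = [1] / [4];  Q = [1] / [2]
  Insert 5 (step 3): P = [1, 5] / [4];  Q = [1, 3] / [2]
  Insert 3 (step 4): P = [1, 3] / [4, 5];  Q = [1, 3] / [2, 4]
  Insert 2 (step 5): P = [1, 2] / [3, 5] / [4];  Q = [1, 3] / [2, 4] / [5]
Final shape: (2, 2, 1).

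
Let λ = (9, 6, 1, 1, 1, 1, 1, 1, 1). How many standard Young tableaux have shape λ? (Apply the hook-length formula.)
# SYT of shape (9, 6, 1, 1, 1, 1, 1, 1, 1) = 92695680

Hook-length formula: f^λ = n! / Π hook(c), product over all cells c of the Young diagram. For λ = (9, 6, 1, 1, 1, 1, 1, 1, 1), n = 22 boxes. Hook lengths by row (left-to-right, top-to-bottom): [17, 9, 8, 7, 6, 5, 3, 2, 1]; [13, 5, 4, 3, 2, 1]; [7]; [6]; [5]; [4]; [3]; [2]; [1]. Product of hooks = 12125707776000. So f^λ = 22! / 12125707776000 = 1124000727777607680000 / 12125707776000 = 92695680.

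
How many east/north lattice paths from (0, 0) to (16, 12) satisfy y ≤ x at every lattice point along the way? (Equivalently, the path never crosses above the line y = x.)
Number of paths = 8947575

By the reflection principle (André's argument), the number of monotone paths to (16, 12) with n ≤ m that never go above y = x is C(28, 16) − C(28, 17) = 30421755 − 21474180 = 8947575.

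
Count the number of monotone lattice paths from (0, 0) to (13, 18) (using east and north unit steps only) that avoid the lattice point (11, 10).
Number of paths = 190380855

Total paths from (0, 0) to (13, 18): C(31, 13) = 206253075. Paths through (11, 10): (paths (0, 0) → (11, 10)) × (paths (11, 10) → (13, 18)) = C(21, 11) · C(10, 2) = 352716 · 45 = 15872220. Avoidance count = 206253075 − 15872220 = 190380855.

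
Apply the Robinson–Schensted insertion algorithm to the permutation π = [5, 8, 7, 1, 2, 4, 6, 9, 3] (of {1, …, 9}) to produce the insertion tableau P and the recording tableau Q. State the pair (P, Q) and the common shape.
P = [1, 2, 3, 6, 9] / [4, 7] / [5] / [8];  Q = [1, 2, 6, 7, 8] / [3, 5] / [4] / [9];  common shape = (5, 2, 1, 1)

Row-insert the values π_1, π_2, … into P one at a time, bumping the leftmost entry strictly greater than the inserted value down to the next row. The recording tableau Q records, in position (i, j), the step at which that cell was added to P.
  Insert 5 (step 1): P = [5];  Q = [1]
  Insert 8 (step 2): P = [5, 8];  Q = [1, 2]
  Insert 7 (step 3): P = [5, 7] / [8];  Q = [1, 2] / [3]
  Insert 1 (step 4): P = [1, 7] / [5] / [8];  Q = [1, 2] / [3] / [4]
  Insert 2 (step 5): P = [1, 2] / [5, 7] / [8];  Q = [1, 2] / [3, 5] / [4]
  Insert 4 (step 6): P = [1, 2, 4] / [5, 7] / [8];  Q = [1, 2, 6] / [3, 5] / [4]
  Insert 6 (step 7): P = [1, 2, 4, 6] / [5, 7] / [8];  Q = [1, 2, 6, 7] / [3, 5] / [4]
  Insert 9 (step 8): P = [1, 2, 4, 6, 9] / [5, 7] / [8];  Q = [1, 2, 6, 7, 8] / [3, 5] / [4]
  Insert 3 (step 9): P = [1, 2, 3, 6, 9] / [4, 7] / [5] / [8];  Q = [1, 2, 6, 7, 8] / [3, 5] / [4] / [9]
Final shape: (5, 2, 1, 1).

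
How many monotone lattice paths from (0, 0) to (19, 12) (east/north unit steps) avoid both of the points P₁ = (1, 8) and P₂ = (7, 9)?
Number of paths = 135878155

Inclusion–exclusion. Total paths: C(31, 19) = 141120525. Through P₁: C(9, 1)·C(22, 18) = 65835. Through P₂: C(16, 7)·C(15, 12) = 5205200. Since P₁ is strictly southwest of P₂, a monotone path through both must visit P₁ then P₂; paths through both = C(9, 1)·C(7, 6)·C(15, 12) = 28665. Avoid both = 141120525 − 65835 − 5205200 + 28665 = 135878155.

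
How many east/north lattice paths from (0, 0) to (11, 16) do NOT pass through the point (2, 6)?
Number of paths = 10451311

Total paths from (0, 0) to (11, 16): C(27, 11) = 13037895. Paths through (2, 6): (paths (0, 0) → (2, 6)) × (paths (2, 6) → (11, 16)) = C(8, 2) · C(19, 9) = 28 · 92378 = 2586584. Avoidance count = 13037895 − 2586584 = 10451311.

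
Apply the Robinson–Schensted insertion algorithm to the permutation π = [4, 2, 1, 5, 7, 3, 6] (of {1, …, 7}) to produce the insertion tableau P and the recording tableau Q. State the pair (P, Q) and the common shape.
P = [1, 3, 6] / [2, 5, 7] / [4];  Q = [1, 4, 5] / [2, 6, 7] / [3];  common shape = (3, 3, 1)

Row-insert the values π_1, π_2, … into P one at a time, bumping the leftmost entry strictly greater than the inserted value down to the next row. The recording tableau Q records, in position (i, j), the step at which that cell was added to P.
  Insert 4 (step 1): P = [4];  Q = [1]
  Insert 2 (step 2): P = [2] / [4];  Q = [1] / [2]
  Insert 1 (step 3): P = [1] / [2] / [4];  Q = [1] / [2] / [3]
  Insert 5 (step 4): P = [1, 5] / [2] / [4];  Q = [1, 4] / [2] / [3]
  Insert 7 (step 5): P = [1, 5, 7] / [2] / [4];  Q = [1, 4, 5] / [2] / [3]
  Insert 3 (step 6): P = [1, 3, 7] / [2, 5] / [4];  Q = [1, 4, 5] / [2, 6] / [3]
  Insert 6 (step 7): P = [1, 3, 6] / [2, 5, 7] / [4];  Q = [1, 4, 5] / [2, 6, 7] / [3]
Final shape: (3, 3, 1).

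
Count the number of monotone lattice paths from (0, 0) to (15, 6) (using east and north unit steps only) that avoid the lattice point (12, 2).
Number of paths = 51079

Total paths from (0, 0) to (15, 6): C(21, 15) = 54264. Paths through (12, 2): (paths (0, 0) → (12, 2)) × (paths (12, 2) → (15, 6)) = C(14, 12) · C(7, 3) = 91 · 35 = 3185. Avoidance count = 54264 − 3185 = 51079.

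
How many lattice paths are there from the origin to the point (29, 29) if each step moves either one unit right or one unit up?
Number of paths = 30067266499541040

A monotone lattice path from (0, 0) to (29, 29) consists of 29 east steps and 29 north steps in some order, so it is determined by which 29 of the 58 steps are east. The count is C(58, 29) = 30067266499541040.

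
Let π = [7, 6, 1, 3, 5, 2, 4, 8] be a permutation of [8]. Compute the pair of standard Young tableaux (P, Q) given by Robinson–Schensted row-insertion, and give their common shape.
P = [1, 2, 4, 8] / [3, 5] / [6] / [7];  Q = [1, 4, 5, 8] / [2, 7] / [3] / [6];  common shape = (4, 2, 1, 1)

Row-insert the values π_1, π_2, … into P one at a time, bumping the leftmost entry strictly greater than the inserted value down to the next row. The recording tableau Q records, in position (i, j), the step at which that cell was added to P.
  Insert 7 (step 1): P = [7];  Q = [1]
  Insert 6 (step 2): P = [6] / [7];  Q = [1] / [2]
  Insert 1 (step 3): P = [1] / [6] / [7];  Q = [1] / [2] / [3]
  Insert 3 (step 4): P = [1, 3] / [6] / [7];  Q = [1, 4] / [2] / [3]
  Insert 5 (step 5): P = [1, 3, 5] / [6] / [7];  Q = [1, 4, 5] / [2] / [3]
  Insert 2 (step 6): P = [1, 2, 5] / [3] / [6] / [7];  Q = [1, 4, 5] / [2] / [3] / [6]
  Insert 4 (step 7): P = [1, 2, 4] / [3, 5] / [6] / [7];  Q = [1, 4, 5] / [2, 7] / [3] / [6]
  Insert 8 (step 8): P = [1, 2, 4, 8] / [3, 5] / [6] / [7];  Q = [1, 4, 5, 8] / [2, 7] / [3] / [6]
Final shape: (4, 2, 1, 1).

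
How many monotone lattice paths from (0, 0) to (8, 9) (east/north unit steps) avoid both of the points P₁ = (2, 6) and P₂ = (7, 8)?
Number of paths = 10264

Inclusion–exclusion. Total paths: C(17, 8) = 24310. Through P₁: C(8, 2)·C(9, 6) = 2352. Through P₂: C(15, 7)·C(2, 1) = 12870. Since P₁ is strictly southwest of P₂, a monotone path through both must visit P₁ then P₂; paths through both = C(8, 2)·C(7, 5)·C(2, 1) = 1176. Avoid both = 24310 − 2352 − 12870 + 1176 = 10264.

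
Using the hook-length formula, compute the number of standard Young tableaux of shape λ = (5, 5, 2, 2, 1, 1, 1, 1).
# SYT of shape (5, 5, 2, 2, 1, 1, 1, 1) = 3978000

Hook-length formula: f^λ = n! / Π hook(c), product over all cells c of the Young diagram. For λ = (5, 5, 2, 2, 1, 1, 1, 1), n = 18 boxes. Hook lengths by row (left-to-right, top-to-bottom): [12, 7, 4, 3, 2]; [11, 6, 3, 2, 1]; [7, 2]; [6, 1]; [4]; [3]; [2]; [1]. Product of hooks = 1609445376. So f^λ = 18! / 1609445376 = 6402373705728000 / 1609445376 = 3978000.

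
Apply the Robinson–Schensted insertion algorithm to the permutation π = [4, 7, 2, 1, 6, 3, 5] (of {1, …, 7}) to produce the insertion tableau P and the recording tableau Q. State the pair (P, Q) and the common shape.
P = [1, 3, 5] / [2, 6] / [4, 7];  Q = [1, 2, 7] / [3, 5] / [4, 6];  common shape = (3, 2, 2)

Row-insert the values π_1, π_2, … into P one at a time, bumping the leftmost entry strictly greater than the inserted value down to the next row. The recording tableau Q records, in position (i, j), the step at which that cell was added to P.
  Insert 4 (step 1): P = [4];  Q = [1]
  Insert 7 (step 2): P = [4, 7];  Q = [1, 2]
  Insert 2 (step 3): P = [2, 7] / [4];  Q = [1, 2] / [3]
  Insert 1 (step 4): P = [1, 7] / [2] / [4];  Q = [1, 2] / [3] / [4]
  Insert 6 (step 5): P = [1, 6] / [2, 7] / [4];  Q = [1, 2] / [3, 5] / [4]
  Insert 3 (step 6): P = [1, 3] / [2, 6] / [4, 7];  Q = [1, 2] / [3, 5] / [4, 6]
  Insert 5 (step 7): P = [1, 3, 5] / [2, 6] / [4, 7];  Q = [1, 2, 7] / [3, 5] / [4, 6]
Final shape: (3, 2, 2).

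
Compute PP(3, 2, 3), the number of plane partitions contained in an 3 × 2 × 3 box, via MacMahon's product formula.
PP(3, 2, 3) = 175

Evaluate the triple product over i = 1..3, j = 1..2, k = 1..3. The factors are (2/1) · (3/2) · (4/3) · (3/2) · (4/3) · (5/4) · (3/2) · (4/3) · … (18 factors total). The numerators and denominators telescope so the product is an integer; carrying out the multiplication exactly gives PP(3, 2, 3) = 175.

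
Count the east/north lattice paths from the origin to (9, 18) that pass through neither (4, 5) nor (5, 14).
Number of paths = 2881497

Inclusion–exclusion. Total paths: C(27, 9) = 4686825. Through P₁: C(9, 4)·C(18, 5) = 1079568. Through P₂: C(19, 5)·C(8, 4) = 813960. Since P₁ is strictly southwest of P₂, a monotone path through both must visit P₁ then P₂; paths through both = C(9, 4)·C(10, 1)·C(8, 4) = 88200. Avoid both = 4686825 − 1079568 − 813960 + 88200 = 2881497.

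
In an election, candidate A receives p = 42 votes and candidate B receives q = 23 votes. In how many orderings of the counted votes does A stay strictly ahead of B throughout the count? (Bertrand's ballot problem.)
Strict-lead orderings = 66373979148761760

Total orderings of the 65 votes with 42 for A: C(65, 42) = 227068876035237600. By the Bertrand ballot formula (Cycle Lemma / reflection principle), the number of orderings in which A is strictly ahead of B throughout is (p − q)/(p + q) · C(p + q, p) = (42 − 23)/(42 + 23) · 227068876035237600 = 66373979148761760.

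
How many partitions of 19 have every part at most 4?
p(19, parts ≤ 4) = 94

Use the recurrence p(n, m) = p(n, m−1) + p(n−m, m): either the largest part is < m (count p(n, m−1)) or the largest part is exactly m (remove one copy of m, count p(n−m, m)). With p(0, ·) = 1 this gives p(19, parts ≤ 4) = 94. (By conjugating Young diagrams, this also counts partitions of 19 into at most 4 parts.)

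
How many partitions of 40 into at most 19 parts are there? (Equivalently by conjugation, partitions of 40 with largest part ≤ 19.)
p(40, parts ≤ 19) = 34624

Use the recurrence p(n, m) = p(n, m−1) + p(n−m, m): either the largest part is < m (count p(n, m−1)) or the largest part is exactly m (remove one copy of m, count p(n−m, m)). With p(0, ·) = 1 this gives p(40, parts ≤ 19) = 34624. (By conjugating Young diagrams, this also counts partitions of 40 into at most 19 parts.)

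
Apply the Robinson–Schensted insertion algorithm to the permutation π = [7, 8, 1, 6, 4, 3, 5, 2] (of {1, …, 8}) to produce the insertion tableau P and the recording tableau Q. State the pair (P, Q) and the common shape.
P = [1, 2, 5] / [3, 8] / [4] / [6] / [7];  Q = [1, 2, 7] / [3, 4] / [5] / [6] / [8];  common shape = (3, 2, 1, 1, 1)

Row-insert the values π_1, π_2, … into P one at a time, bumping the leftmost entry strictly greater than the inserted value down to the next row. The recording tableau Q records, in position (i, j), the step at which that cell was added to P.
  Insert 7 (step 1): P = [7];  Q = [1]
  Insert 8 (step 2): P = [7, 8];  Q = [1, 2]
  Insert 1 (step 3): P = [1, 8] / [7];  Q = [1, 2] / [3]
  Insert 6 (step 4): P = [1, 6] / [7, 8];  Q = [1, 2] / [3, 4]
  Insert 4 (step 5): P = [1, 4] / [6, 8] / [7];  Q = [1, 2] / [3, 4] / [5]
  Insert 3 (step 6): P = [1, 3] / [4, 8] / [6] / [7];  Q = [1, 2] / [3, 4] / [5] / [6]
  Insert 5 (step 7): P = [1, 3, 5] / [4, 8] / [6] / [7];  Q = [1, 2, 7] / [3, 4] / [5] / [6]
  Insert 2 (step 8): P = [1, 2, 5] / [3, 8] / [4] / [6] / [7];  Q = [1, 2, 7] / [3, 4] / [5] / [6] / [8]
Final shape: (3, 2, 1, 1, 1).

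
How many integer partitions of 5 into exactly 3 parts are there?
p(5, 3 parts) = 2

Partitions of n into exactly k parts ↔ partitions of n − k into at most k parts (subtract 1 from each part). For n = 5, k = 3, the partitions are: 3+1+1, 2+2+1. Count = 2.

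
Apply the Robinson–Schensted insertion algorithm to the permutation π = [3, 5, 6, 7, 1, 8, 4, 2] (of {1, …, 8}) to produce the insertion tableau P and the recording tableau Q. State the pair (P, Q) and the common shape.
P = [1, 2, 6, 7, 8] / [3, 4] / [5];  Q = [1, 2, 3, 4, 6] / [5, 7] / [8];  common shape = (5, 2, 1)

Row-insert the values π_1, π_2, … into P one at a time, bumping the leftmost entry strictly greater than the inserted value down to the next row. The recording tableau Q records, in position (i, j), the step at which that cell was added to P.
  Insert 3 (step 1): P = [3];  Q = [1]
  Insert 5 (step 2): P = [3, 5];  Q = [1, 2]
  Insert 6 (step 3): P = [3, 5, 6];  Q = [1, 2, 3]
  Insert 7 (step 4): P = [3, 5, 6, 7];  Q = [1, 2, 3, 4]
  Insert 1 (step 5): P = [1, 5, 6, 7] / [3];  Q = [1, 2, 3, 4] / [5]
  Insert 8 (step 6): P = [1, 5, 6, 7, 8] / [3];  Q = [1, 2, 3, 4, 6] / [5]
  Insert 4 (step 7): P = [1, 4, 6, 7, 8] / [3, 5];  Q = [1, 2, 3, 4, 6] / [5, 7]
  Insert 2 (step 8): P = [1, 2, 6, 7, 8] / [3, 4] / [5];  Q = [1, 2, 3, 4, 6] / [5, 7] / [8]
Final shape: (5, 2, 1).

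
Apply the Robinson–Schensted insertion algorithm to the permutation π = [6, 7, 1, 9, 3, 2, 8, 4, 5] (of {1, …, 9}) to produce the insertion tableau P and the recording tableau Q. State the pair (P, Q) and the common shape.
P = [1, 2, 4, 5] / [3, 7, 8] / [6, 9];  Q = [1, 2, 4, 9] / [3, 5, 7] / [6, 8];  common shape = (4, 3, 2)

Row-insert the values π_1, π_2, … into P one at a time, bumping the leftmost entry strictly greater than the inserted value down to the next row. The recording tableau Q records, in position (i, j), the step at which that cell was added to P.
  Insert 6 (step 1): P = [6];  Q = [1]
  Insert 7 (step 2): P = [6, 7];  Q = [1, 2]
  Insert 1 (step 3): P = [1, 7] / [6];  Q = [1, 2] / [3]
  Insert 9 (step 4): P = [1, 7, 9] / [6];  Q = [1, 2, 4] / [3]
  Insert 3 (step 5): P = [1, 3, 9] / [6, 7];  Q = [1, 2, 4] / [3, 5]
  Insert 2 (step 6): P = [1, 2, 9] / [3, 7] / [6];  Q = [1, 2, 4] / [3, 5] / [6]
  Insert 8 (step 7): P = [1, 2, 8] / [3, 7, 9] / [6];  Q = [1, 2, 4] / [3, 5, 7] / [6]
  Insert 4 (step 8): P = [1, 2, 4] / [3, 7, 8] / [6, 9];  Q = [1, 2, 4] / [3, 5, 7] / [6, 8]
  Insert 5 (step 9): P = [1, 2, 4, 5] / [3, 7, 8] / [6, 9];  Q = [1, 2, 4, 9] / [3, 5, 7] / [6, 8]
Final shape: (4, 3, 2).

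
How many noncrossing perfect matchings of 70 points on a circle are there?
C_35 = 3116285494907301262

These noncrossing handshakes are counted by the Catalan number C_n = (1/(n + 1)) · C(2n, n). For n = 35: C_35 = (1/36) · C(70, 35) = 112186277816662845432/36 = 3116285494907301262.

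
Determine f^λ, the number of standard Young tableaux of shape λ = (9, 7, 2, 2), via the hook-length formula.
# SYT of shape (9, 7, 2, 2) = 13226850

Hook-length formula: f^λ = n! / Π hook(c), product over all cells c of the Young diagram. For λ = (9, 7, 2, 2), n = 20 boxes. Hook lengths by row (left-to-right, top-to-bottom): [12, 11, 8, 7, 6, 5, 4, 2, 1]; [9, 8, 5, 4, 3, 2, 1]; [3, 2]; [2, 1]. Product of hooks = 183936614400. So f^λ = 20! / 183936614400 = 2432902008176640000 / 183936614400 = 13226850.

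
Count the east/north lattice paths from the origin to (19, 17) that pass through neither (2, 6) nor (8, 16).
Number of paths = 7990084596

Inclusion–exclusion. Total paths: C(36, 19) = 8597496600. Through P₁: C(8, 2)·C(28, 17) = 601277040. Through P₂: C(24, 8)·C(12, 11) = 8825652. Since P₁ is strictly southwest of P₂, a monotone path through both must visit P₁ then P₂; paths through both = C(8, 2)·C(16, 6)·C(12, 11) = 2690688. Avoid both = 8597496600 − 601277040 − 8825652 + 2690688 = 7990084596.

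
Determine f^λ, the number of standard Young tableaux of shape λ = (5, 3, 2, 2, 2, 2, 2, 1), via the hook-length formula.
# SYT of shape (5, 3, 2, 2, 2, 2, 2, 1) = 6651216

Hook-length formula: f^λ = n! / Π hook(c), product over all cells c of the Young diagram. For λ = (5, 3, 2, 2, 2, 2, 2, 1), n = 19 boxes. Hook lengths by row (left-to-right, top-to-bottom): [12, 10, 4, 2, 1]; [9, 7, 1]; [7, 5]; [6, 4]; [5, 3]; [4, 2]; [3, 1]; [1]. Product of hooks = 18289152000. So f^λ = 19! / 18289152000 = 121645100408832000 / 18289152000 = 6651216.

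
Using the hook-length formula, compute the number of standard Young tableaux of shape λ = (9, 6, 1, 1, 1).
# SYT of shape (9, 6, 1, 1, 1) = 837760

Hook-length formula: f^λ = n! / Π hook(c), product over all cells c of the Young diagram. For λ = (9, 6, 1, 1, 1), n = 18 boxes. Hook lengths by row (left-to-right, top-to-bottom): [13, 9, 8, 7, 6, 5, 3, 2, 1]; [9, 5, 4, 3, 2, 1]; [3]; [2]; [1]. Product of hooks = 7642252800. So f^λ = 18! / 7642252800 = 6402373705728000 / 7642252800 = 837760.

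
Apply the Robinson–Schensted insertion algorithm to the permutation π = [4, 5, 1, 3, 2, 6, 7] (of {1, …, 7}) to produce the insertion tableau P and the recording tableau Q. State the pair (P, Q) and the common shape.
P = [1, 2, 6, 7] / [3, 5] / [4];  Q = [1, 2, 6, 7] / [3, 4] / [5];  common shape = (4, 2, 1)

Row-insert the values π_1, π_2, … into P one at a time, bumping the leftmost entry strictly greater than the inserted value down to the next row. The recording tableau Q records, in position (i, j), the step at which that cell was added to P.
  Insert 4 (step 1): P = [4];  Q = [1]
  Insert 5 (step 2): P = [4, 5];  Q = [1, 2]
  Insert 1 (step 3): P = [1, 5] / [4];  Q = [1, 2] / [3]
  Insert 3 (step 4): P = [1, 3] / [4, 5];  Q = [1, 2] / [3, 4]
  Insert 2 (step 5): P = [1, 2] / [3, 5] / [4];  Q = [1, 2] / [3, 4] / [5]
  Insert 6 (step 6): P = [1, 2, 6] / [3, 5] / [4];  Q = [1, 2, 6] / [3, 4] / [5]
  Insert 7 (step 7): P = [1, 2, 6, 7] / [3, 5] / [4];  Q = [1, 2, 6, 7] / [3, 4] / [5]
Final shape: (4, 2, 1).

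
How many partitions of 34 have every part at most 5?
p(34, parts ≤ 5) = 1014

Use the recurrence p(n, m) = p(n, m−1) + p(n−m, m): either the largest part is < m (count p(n, m−1)) or the largest part is exactly m (remove one copy of m, count p(n−m, m)). With p(0, ·) = 1 this gives p(34, parts ≤ 5) = 1014. (By conjugating Young diagrams, this also counts partitions of 34 into at most 5 parts.)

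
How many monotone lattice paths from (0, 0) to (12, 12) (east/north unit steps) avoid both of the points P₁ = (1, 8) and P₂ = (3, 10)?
Number of paths = 2679111

Inclusion–exclusion. Total paths: C(24, 12) = 2704156. Through P₁: C(9, 1)·C(15, 11) = 12285. Through P₂: C(13, 3)·C(11, 9) = 15730. Since P₁ is strictly southwest of P₂, a monotone path through both must visit P₁ then P₂; paths through both = C(9, 1)·C(4, 2)·C(11, 9) = 2970. Avoid both = 2704156 − 12285 − 15730 + 2970 = 2679111.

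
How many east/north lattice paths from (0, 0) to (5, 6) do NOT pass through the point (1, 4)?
Number of paths = 387

Total paths from (0, 0) to (5, 6): C(11, 5) = 462. Paths through (1, 4): (paths (0, 0) → (1, 4)) × (paths (1, 4) → (5, 6)) = C(5, 1) · C(6, 4) = 5 · 15 = 75. Avoidance count = 462 − 75 = 387.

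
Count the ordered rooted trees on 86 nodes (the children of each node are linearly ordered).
C_85 = 1063353702922273835973036658043476458723103404520

These ordered rooted trees are counted by the Catalan number C_n = (1/(n + 1)) · C(2n, n). For n = 85: C_85 = (1/86) · C(170, 85) = 91448418451315549893681152591738975450186892788720/86 = 1063353702922273835973036658043476458723103404520.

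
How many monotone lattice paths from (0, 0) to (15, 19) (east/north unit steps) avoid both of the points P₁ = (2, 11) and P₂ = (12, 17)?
Number of paths = 1327382190

Inclusion–exclusion. Total paths: C(34, 15) = 1855967520. Through P₁: C(13, 2)·C(21, 13) = 15872220. Through P₂: C(29, 12)·C(5, 3) = 518959350. Since P₁ is strictly southwest of P₂, a monotone path through both must visit P₁ then P₂; paths through both = C(13, 2)·C(16, 10)·C(5, 3) = 6246240. Avoid both = 1855967520 − 15872220 − 518959350 + 6246240 = 1327382190.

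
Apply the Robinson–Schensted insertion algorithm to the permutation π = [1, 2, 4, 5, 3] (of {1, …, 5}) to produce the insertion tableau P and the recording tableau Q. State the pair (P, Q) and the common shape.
P = [1, 2, 3, 5] / [4];  Q = [1, 2, 3, 4] / [5];  common shape = (4, 1)

Row-insert the values π_1, π_2, … into P one at a time, bumping the leftmost entry strictly greater than the inserted value down to the next row. The recording tableau Q records, in position (i, j), the step at which that cell was added to P.
  Insert 1 (step 1): P = [1];  Q = [1]
  Insert 2 (step 2): P = [1, 2];  Q = [1, 2]
  Insert 4 (step 3): P = [1, 2, 4];  Q = [1, 2, 3]
  Insert 5 (step 4): P = [1, 2, 4, 5];  Q = [1, 2, 3, 4]
  Insert 3 (step 5): P = [1, 2, 3, 5] / [4];  Q = [1, 2, 3, 4] / [5]
Final shape: (4, 1).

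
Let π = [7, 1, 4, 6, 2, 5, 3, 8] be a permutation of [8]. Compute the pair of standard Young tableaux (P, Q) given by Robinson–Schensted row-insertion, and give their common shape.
P = [1, 2, 3, 8] / [4, 5] / [6] / [7];  Q = [1, 3, 4, 8] / [2, 6] / [5] / [7];  common shape = (4, 2, 1, 1)

Row-insert the values π_1, π_2, … into P one at a time, bumping the leftmost entry strictly greater than the inserted value down to the next row. The recording tableau Q records, in position (i, j), the step at which that cell was added to P.
  Insert 7 (step 1): P = [7];  Q = [1]
  Insert 1 (step 2): P = [1] / [7];  Q = [1] / [2]
  Insert 4 (step 3): P = [1, 4] / [7];  Q = [1, 3] / [2]
  Insert 6 (step 4): P = [1, 4, 6] / [7];  Q = [1, 3, 4] / [2]
  Insert 2 (step 5): P = [1, 2, 6] / [4] / [7];  Q = [1, 3, 4] / [2] / [5]
  Insert 5 (step 6): P = [1, 2, 5] / [4, 6] / [7];  Q = [1, 3, 4] / [2, 6] / [5]
  Insert 3 (step 7): P = [1, 2, 3] / [4, 5] / [6] / [7];  Q = [1, 3, 4] / [2, 6] / [5] / [7]
  Insert 8 (step 8): P = [1, 2, 3, 8] / [4, 5] / [6] / [7];  Q = [1, 3, 4, 8] / [2, 6] / [5] / [7]
Final shape: (4, 2, 1, 1).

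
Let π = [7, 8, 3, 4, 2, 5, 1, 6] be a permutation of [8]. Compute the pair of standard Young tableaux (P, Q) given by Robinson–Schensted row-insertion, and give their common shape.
P = [1, 4, 5, 6] / [2, 8] / [3] / [7];  Q = [1, 2, 6, 8] / [3, 4] / [5] / [7];  common shape = (4, 2, 1, 1)

Row-insert the values π_1, π_2, … into P one at a time, bumping the leftmost entry strictly greater than the inserted value down to the next row. The recording tableau Q records, in position (i, j), the step at which that cell was added to P.
  Insert 7 (step 1): P = [7];  Q = [1]
  Insert 8 (step 2): P = [7, 8];  Q = [1, 2]
  Insert 3 (step 3): P = [3, 8] / [7];  Q = [1, 2] / [3]
  Insert 4 (step 4): P = [3, 4] / [7, 8];  Q = [1, 2] / [3, 4]
  Insert 2 (step 5): P = [2, 4] / [3, 8] / [7];  Q = [1, 2] / [3, 4] / [5]
  Insert 5 (step 6): P = [2, 4, 5] / [3, 8] / [7];  Q = [1, 2, 6] / [3, 4] / [5]
  Insert 1 (step 7): P = [1, 4, 5] / [2, 8] / [3] / [7];  Q = [1, 2, 6] / [3, 4] / [5] / [7]
  Insert 6 (step 8): P = [1, 4, 5, 6] / [2, 8] / [3] / [7];  Q = [1, 2, 6, 8] / [3, 4] / [5] / [7]
Final shape: (4, 2, 1, 1).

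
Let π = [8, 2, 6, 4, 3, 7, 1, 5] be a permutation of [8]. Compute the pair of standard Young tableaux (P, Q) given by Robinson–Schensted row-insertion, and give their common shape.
P = [1, 3, 5] / [2, 7] / [4] / [6] / [8];  Q = [1, 3, 6] / [2, 8] / [4] / [5] / [7];  common shape = (3, 2, 1, 1, 1)

Row-insert the values π_1, π_2, … into P one at a time, bumping the leftmost entry strictly greater than the inserted value down to the next row. The recording tableau Q records, in position (i, j), the step at which that cell was added to P.
  Insert 8 (step 1): P = [8];  Q = [1]
  Insert 2 (step 2): P = [2] / [8];  Q = [1] / [2]
  Insert 6 (step 3): P = [2, 6] / [8];  Q = [1, 3] / [2]
  Insert 4 (step 4): P = [2, 4] / [6] / [8];  Q = [1, 3] / [2] / [4]
  Insert 3 (step 5): P = [2, 3] / [4] / [6] / [8];  Q = [1, 3] / [2] / [4] / [5]
  Insert 7 (step 6): P = [2, 3, 7] / [4] / [6] / [8];  Q = [1, 3, 6] / [2] / [4] / [5]
  Insert 1 (step 7): P = [1, 3, 7] / [2] / [4] / [6] / [8];  Q = [1, 3, 6] / [2] / [4] / [5] / [7]
  Insert 5 (step 8): P = [1, 3, 5] / [2, 7] / [4] / [6] / [8];  Q = [1, 3, 6] / [2, 8] / [4] / [5] / [7]
Final shape: (3, 2, 1, 1, 1).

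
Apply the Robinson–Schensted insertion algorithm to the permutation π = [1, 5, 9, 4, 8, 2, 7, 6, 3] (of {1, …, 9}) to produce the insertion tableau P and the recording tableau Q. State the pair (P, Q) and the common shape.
P = [1, 2, 3] / [4, 6] / [5, 7] / [8] / [9];  Q = [1, 2, 3] / [4, 5] / [6, 7] / [8] / [9];  common shape = (3, 2, 2, 1, 1)

Row-insert the values π_1, π_2, … into P one at a time, bumping the leftmost entry strictly greater than the inserted value down to the next row. The recording tableau Q records, in position (i, j), the step at which that cell was added to P.
  Insert 1 (step 1): P = [1];  Q = [1]
  Insert 5 (step 2): P = [1, 5];  Q = [1, 2]
  Insert 9 (step 3): P = [1, 5, 9];  Q = [1, 2, 3]
  Insert 4 (step 4): P = [1, 4, 9] / [5];  Q = [1, 2, 3] / [4]
  Insert 8 (step 5): P = [1, 4, 8] / [5, 9];  Q = [1, 2, 3] / [4, 5]
  Insert 2 (step 6): P = [1, 2, 8] / [4, 9] / [5];  Q = [1, 2, 3] / [4, 5] / [6]
  Insert 7 (step 7): P = [1, 2, 7] / [4, 8] / [5, 9];  Q = [1, 2, 3] / [4, 5] / [6, 7]
  Insert 6 (step 8): P = [1, 2, 6] / [4, 7] / [5, 8] / [9];  Q = [1, 2, 3] / [4, 5] / [6, 7] / [8]
  Insert 3 (step 9): P = [1, 2, 3] / [4, 6] / [5, 7] / [8] / [9];  Q = [1, 2, 3] / [4, 5] / [6, 7] / [8] / [9]
Final shape: (3, 2, 2, 1, 1).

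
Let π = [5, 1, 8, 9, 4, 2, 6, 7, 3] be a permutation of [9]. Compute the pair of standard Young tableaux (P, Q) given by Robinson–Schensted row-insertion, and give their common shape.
P = [1, 2, 3, 7] / [4, 6, 9] / [5, 8];  Q = [1, 3, 4, 8] / [2, 5, 7] / [6, 9];  common shape = (4, 3, 2)

Row-insert the values π_1, π_2, … into P one at a time, bumping the leftmost entry strictly greater than the inserted value down to the next row. The recording tableau Q records, in position (i, j), the step at which that cell was added to P.
  Insert 5 (step 1): P = [5];  Q = [1]
  Insert 1 (step 2): P = [1] / [5];  Q = [1] / [2]
  Insert 8 (step 3): P = [1, 8] / [5];  Q = [1, 3] / [2]
  Insert 9 (step 4): P = [1, 8, 9] / [5];  Q = [1, 3, 4] / [2]
  Insert 4 (step 5): P = [1, 4, 9] / [5, 8];  Q = [1, 3, 4] / [2, 5]
  Insert 2 (step 6): P = [1, 2, 9] / [4, 8] / [5];  Q = [1, 3, 4] / [2, 5] / [6]
  Insert 6 (step 7): P = [1, 2, 6] / [4, 8, 9] / [5];  Q = [1, 3, 4] / [2, 5, 7] / [6]
  Insert 7 (step 8): P = [1, 2, 6, 7] / [4, 8, 9] / [5];  Q = [1, 3, 4, 8] / [2, 5, 7] / [6]
  Insert 3 (step 9): P = [1, 2, 3, 7] / [4, 6, 9] / [5, 8];  Q = [1, 3, 4, 8] / [2, 5, 7] / [6, 9]
Final shape: (4, 3, 2).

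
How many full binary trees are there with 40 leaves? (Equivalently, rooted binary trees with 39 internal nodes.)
C_39 = 680425371729975800390

These full binary trees are counted by the Catalan number C_n = (1/(n + 1)) · C(2n, n). For n = 39: C_39 = (1/40) · C(78, 39) = 27217014869199032015600/40 = 680425371729975800390.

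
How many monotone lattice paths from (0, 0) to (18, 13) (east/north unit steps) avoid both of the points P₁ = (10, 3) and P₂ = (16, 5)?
Number of paths = 193182942

Inclusion–exclusion. Total paths: C(31, 18) = 206253075. Through P₁: C(13, 10)·C(18, 8) = 12514788. Through P₂: C(21, 16)·C(10, 2) = 915705. Since P₁ is strictly southwest of P₂, a monotone path through both must visit P₁ then P₂; paths through both = C(13, 10)·C(8, 6)·C(10, 2) = 360360. Avoid both = 206253075 − 12514788 − 915705 + 360360 = 193182942.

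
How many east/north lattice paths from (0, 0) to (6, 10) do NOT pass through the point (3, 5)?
Number of paths = 4872

Total paths from (0, 0) to (6, 10): C(16, 6) = 8008. Paths through (3, 5): (paths (0, 0) → (3, 5)) × (paths (3, 5) → (6, 10)) = C(8, 3) · C(8, 3) = 56 · 56 = 3136. Avoidance count = 8008 − 3136 = 4872.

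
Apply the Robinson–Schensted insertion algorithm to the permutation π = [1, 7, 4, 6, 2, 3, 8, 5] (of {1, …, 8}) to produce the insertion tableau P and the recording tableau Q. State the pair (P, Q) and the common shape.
P = [1, 2, 3, 5] / [4, 6, 8] / [7];  Q = [1, 2, 4, 7] / [3, 6, 8] / [5];  common shape = (4, 3, 1)

Row-insert the values π_1, π_2, … into P one at a time, bumping the leftmost entry strictly greater than the inserted value down to the next row. The recording tableau Q records, in position (i, j), the step at which that cell was added to P.
  Insert 1 (step 1): P = [1];  Q = [1]
  Insert 7 (step 2): P = [1, 7];  Q = [1, 2]
  Insert 4 (step 3): P = [1, 4] / [7];  Q = [1, 2] / [3]
  Insert 6 (step 4): P = [1, 4, 6] / [7];  Q = [1, 2, 4] / [3]
  Insert 2 (step 5): P = [1, 2, 6] / [4] / [7];  Q = [1, 2, 4] / [3] / [5]
  Insert 3 (step 6): P = [1, 2, 3] / [4, 6] / [7];  Q = [1, 2, 4] / [3, 6] / [5]
  Insert 8 (step 7): P = [1, 2, 3, 8] / [4, 6] / [7];  Q = [1, 2, 4, 7] / [3, 6] / [5]
  Insert 5 (step 8): P = [1, 2, 3, 5] / [4, 6, 8] / [7];  Q = [1, 2, 4, 7] / [3, 6, 8] / [5]
Final shape: (4, 3, 1).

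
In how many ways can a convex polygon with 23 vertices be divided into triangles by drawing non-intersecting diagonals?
C_21 = 24466267020

These polygon triangulations are counted by the Catalan number C_n = (1/(n + 1)) · C(2n, n). For n = 21: C_21 = (1/22) · C(42, 21) = 538257874440/22 = 24466267020.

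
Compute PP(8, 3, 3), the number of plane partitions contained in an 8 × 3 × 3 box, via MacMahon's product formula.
PP(8, 3, 3) = 259545

Evaluate the triple product over i = 1..8, j = 1..3, k = 1..3. The factors are (2/1) · (3/2) · (4/3) · (3/2) · (4/3) · (5/4) · (4/3) · (5/4) · … (72 factors total). The numerators and denominators telescope so the product is an integer; carrying out the multiplication exactly gives PP(8, 3, 3) = 259545.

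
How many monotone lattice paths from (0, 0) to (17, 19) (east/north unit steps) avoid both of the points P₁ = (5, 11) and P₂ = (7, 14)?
Number of paths = 7829241840

Inclusion–exclusion. Total paths: C(36, 17) = 8597496600. Through P₁: C(16, 5)·C(20, 12) = 550236960. Through P₂: C(21, 7)·C(15, 10) = 349188840. Since P₁ is strictly southwest of P₂, a monotone path through both must visit P₁ then P₂; paths through both = C(16, 5)·C(5, 2)·C(15, 10) = 131171040. Avoid both = 8597496600 − 550236960 − 349188840 + 131171040 = 7829241840.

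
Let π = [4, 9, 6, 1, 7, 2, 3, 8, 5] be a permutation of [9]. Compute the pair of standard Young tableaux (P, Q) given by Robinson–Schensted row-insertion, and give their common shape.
P = [1, 2, 3, 5] / [4, 6, 7, 8] / [9];  Q = [1, 2, 5, 8] / [3, 6, 7, 9] / [4];  common shape = (4, 4, 1)

Row-insert the values π_1, π_2, … into P one at a time, bumping the leftmost entry strictly greater than the inserted value down to the next row. The recording tableau Q records, in position (i, j), the step at which that cell was added to P.
  Insert 4 (step 1): P = [4];  Q = [1]
  Insert 9 (step 2): P = [4, 9];  Q = [1, 2]
  Insert 6 (step 3): P = [4, 6] / [9];  Q = [1, 2] / [3]
  Insert 1 (step 4): P = [1, 6] / [4] / [9];  Q = [1, 2] / [3] / [4]
  Insert 7 (step 5): P = [1, 6, 7] / [4] / [9];  Q = [1, 2, 5] / [3] / [4]
  Insert 2 (step 6): P = [1, 2, 7] / [4, 6] / [9];  Q = [1, 2, 5] / [3, 6] / [4]
  Insert 3 (step 7): P = [1, 2, 3] / [4, 6, 7] / [9];  Q = [1, 2, 5] / [3, 6, 7] / [4]
  Insert 8 (step 8): P = [1, 2, 3, 8] / [4, 6, 7] / [9];  Q = [1, 2, 5, 8] / [3, 6, 7] / [4]
  Insert 5 (step 9): P = [1, 2, 3, 5] / [4, 6, 7, 8] / [9];  Q = [1, 2, 5, 8] / [3, 6, 7, 9] / [4]
Final shape: (4, 4, 1).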